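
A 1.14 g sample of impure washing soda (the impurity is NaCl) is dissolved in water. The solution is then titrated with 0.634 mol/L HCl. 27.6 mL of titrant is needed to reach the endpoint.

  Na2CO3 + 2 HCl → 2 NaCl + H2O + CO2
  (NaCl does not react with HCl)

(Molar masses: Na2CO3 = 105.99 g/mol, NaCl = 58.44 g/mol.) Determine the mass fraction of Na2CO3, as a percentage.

n(HCl) = 0.0276 × 0.634 = 0.0175 mol
Let x = n(Na2CO3), y = n(NaCl).
Titrant: 2x = 0.0175;  mass: 105.99x + 58.44y = 1.14
Solving, x = 8.75 × 10^-3 mol, y = 3.64 × 10^-3 mol
mass of Na2CO3 = 8.75 × 10^-3 × 105.99 = 0.927 g
% Na2CO3 = 0.927 / 1.14 × 100 = 81.3 %

81.3 %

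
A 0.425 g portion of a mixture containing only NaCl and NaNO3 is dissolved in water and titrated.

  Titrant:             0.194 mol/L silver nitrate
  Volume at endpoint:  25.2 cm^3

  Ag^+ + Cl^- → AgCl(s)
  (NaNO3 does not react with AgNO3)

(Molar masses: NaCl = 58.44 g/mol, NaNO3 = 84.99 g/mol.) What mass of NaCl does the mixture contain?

0.286 g

n(AgNO3) = 0.0252 × 0.194 = 4.89 × 10^-3 mol
Let x = n(NaCl), y = n(NaNO3).
Titrant: 1x = 4.89 × 10^-3;  mass: 58.44x + 84.99y = 0.425
Solving, x = 4.89 × 10^-3 mol, y = 1.64 × 10^-3 mol
mass of NaCl = 4.89 × 10^-3 × 58.44 = 0.286 g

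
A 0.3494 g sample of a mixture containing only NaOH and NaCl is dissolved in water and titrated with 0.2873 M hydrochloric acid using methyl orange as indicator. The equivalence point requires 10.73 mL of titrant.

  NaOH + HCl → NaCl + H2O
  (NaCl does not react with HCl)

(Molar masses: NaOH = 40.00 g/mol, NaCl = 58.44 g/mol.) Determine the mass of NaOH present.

0.1233 g

n(HCl) = 0.01073 × 0.2873 = 3.083 × 10^-3 mol
Let x = n(NaOH), y = n(NaCl).
Titrant: 1x = 3.083 × 10^-3;  mass: 40.00x + 58.44y = 0.3494
Solving, x = 3.083 × 10^-3 mol, y = 3.869 × 10^-3 mol
mass of NaOH = 3.083 × 10^-3 × 40.00 = 0.1233 g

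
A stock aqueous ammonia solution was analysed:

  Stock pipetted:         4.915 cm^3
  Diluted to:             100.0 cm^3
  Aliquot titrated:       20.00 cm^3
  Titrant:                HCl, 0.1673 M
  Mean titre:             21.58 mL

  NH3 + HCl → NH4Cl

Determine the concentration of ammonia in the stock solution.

3.673 M

n(HCl) = 0.02158 × 0.1673 = 3.610 × 10^-3 mol
n(NH3) in the aliquot = 3.610 × 10^-3 mol (1:1 ratio)
[NH3]_dilute = 3.610 × 10^-3 / 0.02000 = 0.1805 mol/L
Dilution factor = 100.0 / 4.915 = 20.35
[NH3]_stock = 0.1805 × 20.35 = 3.673 mol/L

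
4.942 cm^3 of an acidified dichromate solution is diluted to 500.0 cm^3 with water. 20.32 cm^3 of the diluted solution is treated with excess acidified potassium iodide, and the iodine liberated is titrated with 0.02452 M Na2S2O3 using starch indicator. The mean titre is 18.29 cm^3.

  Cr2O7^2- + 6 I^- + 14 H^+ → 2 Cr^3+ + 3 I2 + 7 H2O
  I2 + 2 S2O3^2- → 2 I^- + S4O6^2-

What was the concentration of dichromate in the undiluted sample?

n(S2O3^2-) = 0.01829 × 0.02452 = 4.485 × 10^-4 mol
n(I2) = n(S2O3^2-)/2 = 2.242 × 10^-4 mol
From the 1:3 ratio, n(Cr2O7^2-) in the aliquot = 1/3 × 2.242 × 10^-4 = 7.475 × 10^-5 mol
[Cr2O7^2-]_dilute = 7.475 × 10^-5 / 0.02032 = 0.003678 mol/L
[Cr2O7^2-]_original = 0.003678 × 500.0/4.942 = 0.3722 mol/L

0.3722 M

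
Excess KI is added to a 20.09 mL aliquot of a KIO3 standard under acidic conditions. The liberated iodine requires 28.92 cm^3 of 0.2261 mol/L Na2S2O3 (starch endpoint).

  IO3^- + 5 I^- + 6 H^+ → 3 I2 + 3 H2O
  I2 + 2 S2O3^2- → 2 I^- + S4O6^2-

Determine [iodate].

n(S2O3^2-) = 0.02892 × 0.2261 = 6.539 × 10^-3 mol
n(I2) = n(S2O3^2-)/2 = 3.269 × 10^-3 mol
From the 1:3 ratio, n(IO3^-) in the aliquot = 1/3 × 3.269 × 10^-3 = 1.090 × 10^-3 mol
[IO3^-] = 1.090 × 10^-3 / 0.02009 = 0.05425 mol/L

0.05425 mol/L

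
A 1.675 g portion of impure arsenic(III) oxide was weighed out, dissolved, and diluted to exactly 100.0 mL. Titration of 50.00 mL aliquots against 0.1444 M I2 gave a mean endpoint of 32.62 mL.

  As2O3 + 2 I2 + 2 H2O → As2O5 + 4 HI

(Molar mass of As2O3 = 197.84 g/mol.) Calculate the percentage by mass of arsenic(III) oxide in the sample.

n(I2) per titration = 0.03262 × 0.1444 = 4.710 × 10^-3 mol
From the 1:2 ratio, n(As2O3) in each aliquot = 1/2 × 4.710 × 10^-3 = 2.355 × 10^-3 mol
n(As2O3) in the whole flask = 2.355 × 10^-3 × 100.0/50.00 = 4.710 × 10^-3 mol
mass of As2O3 = 4.710 × 10^-3 × 197.84 = 0.9319 g
% As2O3 = 0.9319 / 1.675 × 100 = 55.64 %

55.64 %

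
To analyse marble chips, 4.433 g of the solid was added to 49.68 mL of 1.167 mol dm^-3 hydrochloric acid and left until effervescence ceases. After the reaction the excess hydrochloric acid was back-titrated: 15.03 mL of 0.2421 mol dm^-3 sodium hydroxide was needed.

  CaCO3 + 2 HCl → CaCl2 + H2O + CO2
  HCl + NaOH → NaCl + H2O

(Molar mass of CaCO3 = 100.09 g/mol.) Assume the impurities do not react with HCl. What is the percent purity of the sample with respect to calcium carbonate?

61.34 %

n(HCl) added = 0.04968 × 1.167 = 0.05798 mol
n(NaOH) used in back-titration = 0.01503 × 0.2421 = 3.639 × 10^-3 mol
n(HCl) left over = 3.639 × 10^-3 mol (1:1 ratio)
n(HCl) consumed by analyte = 0.05798 − 3.639 × 10^-3 = 0.05434 mol
From the 1:2 ratio, n(CaCO3) = 1/2 × 0.05434 = 0.02717 mol
mass of CaCO3 = 0.02717 × 100.09 = 2.719 g
% CaCO3 = 2.719 / 4.433 × 100 = 61.34 %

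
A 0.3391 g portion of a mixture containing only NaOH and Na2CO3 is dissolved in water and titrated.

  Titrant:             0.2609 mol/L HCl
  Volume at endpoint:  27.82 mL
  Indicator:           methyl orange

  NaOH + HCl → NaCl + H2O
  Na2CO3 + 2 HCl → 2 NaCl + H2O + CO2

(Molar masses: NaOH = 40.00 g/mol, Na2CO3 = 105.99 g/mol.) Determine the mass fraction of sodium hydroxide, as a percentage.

41.35 %

n(HCl) = 0.02782 × 0.2609 = 7.258 × 10^-3 mol
Let x = n(NaOH), y = n(Na2CO3).
Titrant: 1x + 2y = 7.258 × 10^-3;  mass: 40.00x + 105.99y = 0.3391
Solving, x = 3.505 × 10^-3 mol, y = 1.877 × 10^-3 mol
mass of NaOH = 3.505 × 10^-3 × 40.00 = 0.1402 g
% NaOH = 0.1402 / 0.3391 × 100 = 41.35 %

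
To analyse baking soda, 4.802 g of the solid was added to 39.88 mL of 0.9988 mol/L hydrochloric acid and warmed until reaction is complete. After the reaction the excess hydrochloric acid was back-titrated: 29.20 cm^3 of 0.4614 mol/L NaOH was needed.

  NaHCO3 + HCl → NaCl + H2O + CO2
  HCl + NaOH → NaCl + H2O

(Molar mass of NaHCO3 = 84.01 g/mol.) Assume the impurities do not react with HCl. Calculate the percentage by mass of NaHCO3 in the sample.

46.11 %

n(HCl) added = 0.03988 × 0.9988 = 0.03983 mol
n(NaOH) used in back-titration = 0.02920 × 0.4614 = 0.01347 mol
n(HCl) left over = 0.01347 mol (1:1 ratio)
n(HCl) consumed by analyte = 0.03983 − 0.01347 = 0.02636 mol
n(NaHCO3) = 0.02636 mol (1:1 ratio)
mass of NaHCO3 = 0.02636 × 84.01 = 2.214 g
% NaHCO3 = 2.214 / 4.802 × 100 = 46.11 %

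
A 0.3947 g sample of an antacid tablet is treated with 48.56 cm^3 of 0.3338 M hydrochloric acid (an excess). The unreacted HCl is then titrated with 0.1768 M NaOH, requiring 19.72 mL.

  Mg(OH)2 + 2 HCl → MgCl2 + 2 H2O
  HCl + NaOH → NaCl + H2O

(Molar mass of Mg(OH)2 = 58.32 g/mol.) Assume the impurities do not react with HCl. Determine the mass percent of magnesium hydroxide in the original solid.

93.99 %

n(HCl) added = 0.04856 × 0.3338 = 0.01621 mol
n(NaOH) used in back-titration = 0.01972 × 0.1768 = 3.486 × 10^-3 mol
n(HCl) left over = 3.486 × 10^-3 mol (1:1 ratio)
n(HCl) consumed by analyte = 0.01621 − 3.486 × 10^-3 = 0.01272 mol
From the 1:2 ratio, n(Mg(OH)2) = 1/2 × 0.01272 = 6.361 × 10^-3 mol
mass of Mg(OH)2 = 6.361 × 10^-3 × 58.32 = 0.3710 g
% Mg(OH)2 = 0.3710 / 0.3947 × 100 = 93.99 %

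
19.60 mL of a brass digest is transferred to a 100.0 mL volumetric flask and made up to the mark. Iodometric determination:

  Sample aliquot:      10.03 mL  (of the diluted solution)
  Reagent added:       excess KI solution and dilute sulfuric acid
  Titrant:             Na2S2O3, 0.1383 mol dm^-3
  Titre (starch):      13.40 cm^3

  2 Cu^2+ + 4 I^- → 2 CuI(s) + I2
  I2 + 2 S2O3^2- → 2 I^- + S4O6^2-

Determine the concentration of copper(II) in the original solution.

n(S2O3^2-) = 0.01340 × 0.1383 = 1.853 × 10^-3 mol
n(I2) = n(S2O3^2-)/2 = 9.266 × 10^-4 mol
From the 2:1 ratio, n(Cu2+) in the aliquot = 2/1 × 9.266 × 10^-4 = 1.853 × 10^-3 mol
[Cu2+]_dilute = 1.853 × 10^-3 / 0.01003 = 0.1848 mol/L
[Cu2+]_original = 0.1848 × 100.0/19.60 = 0.9427 mol/L

0.9427 mol/L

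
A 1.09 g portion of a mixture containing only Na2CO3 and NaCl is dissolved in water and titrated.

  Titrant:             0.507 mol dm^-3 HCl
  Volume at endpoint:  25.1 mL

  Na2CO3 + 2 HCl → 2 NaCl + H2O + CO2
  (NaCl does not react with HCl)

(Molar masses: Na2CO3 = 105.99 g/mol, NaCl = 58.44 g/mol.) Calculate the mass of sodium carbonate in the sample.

0.674 g

n(HCl) = 0.0251 × 0.507 = 0.0127 mol
Let x = n(Na2CO3), y = n(NaCl).
Titrant: 2x = 0.0127;  mass: 105.99x + 58.44y = 1.09
Solving, x = 6.36 × 10^-3 mol, y = 7.11 × 10^-3 mol
mass of Na2CO3 = 6.36 × 10^-3 × 105.99 = 0.674 g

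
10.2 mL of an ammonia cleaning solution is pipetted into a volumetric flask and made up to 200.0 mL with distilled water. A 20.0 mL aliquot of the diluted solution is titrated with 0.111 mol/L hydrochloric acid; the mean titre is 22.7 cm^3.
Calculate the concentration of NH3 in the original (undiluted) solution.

2.47 mol/L

NH3 + HCl → NH4Cl
n(HCl) = 0.0227 × 0.111 = 2.52 × 10^-3 mol
n(NH3) in the aliquot = 2.52 × 10^-3 mol (1:1 ratio)
[NH3]_dilute = 2.52 × 10^-3 / 0.0200 = 0.126 mol/L
Dilution factor = 200.0 / 10.2 = 19.61
[NH3]_stock = 0.126 × 19.61 = 2.47 mol/L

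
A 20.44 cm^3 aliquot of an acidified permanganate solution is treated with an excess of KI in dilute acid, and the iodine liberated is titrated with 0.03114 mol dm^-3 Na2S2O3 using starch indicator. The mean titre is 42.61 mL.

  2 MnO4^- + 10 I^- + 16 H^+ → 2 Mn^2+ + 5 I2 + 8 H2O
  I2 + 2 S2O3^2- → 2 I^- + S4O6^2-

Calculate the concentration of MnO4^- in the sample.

0.01298 mol/L

n(S2O3^2-) = 0.04261 × 0.03114 = 1.327 × 10^-3 mol
n(I2) = n(S2O3^2-)/2 = 6.634 × 10^-4 mol
From the 2:5 ratio, n(MnO4^-) in the aliquot = 2/5 × 6.634 × 10^-4 = 2.654 × 10^-4 mol
[MnO4^-] = 2.654 × 10^-4 / 0.02044 = 0.01298 mol/L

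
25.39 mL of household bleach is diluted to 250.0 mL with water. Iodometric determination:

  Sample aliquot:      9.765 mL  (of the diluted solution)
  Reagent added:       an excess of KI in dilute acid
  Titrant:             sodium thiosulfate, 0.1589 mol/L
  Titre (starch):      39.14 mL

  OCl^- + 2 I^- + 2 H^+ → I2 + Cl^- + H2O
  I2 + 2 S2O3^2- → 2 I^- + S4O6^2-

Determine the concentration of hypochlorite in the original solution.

n(S2O3^2-) = 0.03914 × 0.1589 = 6.219 × 10^-3 mol
n(I2) = n(S2O3^2-)/2 = 3.110 × 10^-3 mol
n(OCl^-) in the aliquot = 3.110 × 10^-3 mol (1:1 ratio)
[OCl^-]_dilute = 3.110 × 10^-3 / 0.009765 = 0.3185 mol/L
[OCl^-]_original = 0.3185 × 250.0/25.39 = 3.136 mol/L

3.136 mol/L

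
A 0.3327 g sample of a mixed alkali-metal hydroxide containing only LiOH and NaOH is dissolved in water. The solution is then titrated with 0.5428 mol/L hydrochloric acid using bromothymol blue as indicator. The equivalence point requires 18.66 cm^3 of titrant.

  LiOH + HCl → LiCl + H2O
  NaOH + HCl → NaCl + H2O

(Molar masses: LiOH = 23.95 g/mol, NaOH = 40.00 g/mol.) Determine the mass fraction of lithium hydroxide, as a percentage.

32.49 %

n(HCl) = 0.01866 × 0.5428 = 0.01013 mol
Let x = n(LiOH), y = n(NaOH).
Titrant: 1x + 1y = 0.01013;  mass: 23.95x + 40.00y = 0.3327
Solving, x = 4.514 × 10^-3 mol, y = 5.615 × 10^-3 mol
mass of LiOH = 4.514 × 10^-3 × 23.95 = 0.1081 g
% LiOH = 0.1081 / 0.3327 × 100 = 32.49 %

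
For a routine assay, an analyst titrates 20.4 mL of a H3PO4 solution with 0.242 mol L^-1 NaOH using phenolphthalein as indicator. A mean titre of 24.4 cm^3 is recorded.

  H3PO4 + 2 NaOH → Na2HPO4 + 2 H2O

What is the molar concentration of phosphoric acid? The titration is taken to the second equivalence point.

n(NaOH) = 0.0244 L × 0.242 mol/L = 5.90 × 10^-3 mol
From the 1:2 mole ratio, n(H3PO4) = 1/2 × 5.90 × 10^-3 = 2.95 × 10^-3 mol
[H3PO4] = 2.95 × 10^-3 mol / 0.0204 L = 0.145 mol/L

0.145 mol/L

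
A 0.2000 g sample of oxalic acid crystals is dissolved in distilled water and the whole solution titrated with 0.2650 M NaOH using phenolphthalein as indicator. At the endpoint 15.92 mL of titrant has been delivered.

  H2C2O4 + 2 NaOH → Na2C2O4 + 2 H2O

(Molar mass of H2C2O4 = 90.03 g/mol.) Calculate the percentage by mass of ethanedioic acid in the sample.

94.95 %

n(NaOH) = 0.01592 L × 0.2650 mol/L = 4.219 × 10^-3 mol
From the 1:2 ratio, n(H2C2O4) = 1/2 × 4.219 × 10^-3 = 2.109 × 10^-3 mol
mass of H2C2O4 = 2.109 × 10^-3 × 90.03 g/mol = 0.1899 g
% H2C2O4 = 0.1899 / 0.2000 × 100 = 94.95 %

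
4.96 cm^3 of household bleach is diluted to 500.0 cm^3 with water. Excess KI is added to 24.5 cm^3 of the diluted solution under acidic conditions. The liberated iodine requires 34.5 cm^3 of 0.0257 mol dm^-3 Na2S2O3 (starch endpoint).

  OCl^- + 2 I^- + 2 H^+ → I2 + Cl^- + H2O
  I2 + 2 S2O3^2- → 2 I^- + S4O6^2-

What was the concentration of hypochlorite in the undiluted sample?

n(S2O3^2-) = 0.0345 × 0.0257 = 8.87 × 10^-4 mol
n(I2) = n(S2O3^2-)/2 = 4.43 × 10^-4 mol
n(OCl^-) in the aliquot = 4.43 × 10^-4 mol (1:1 ratio)
[OCl^-]_dilute = 4.43 × 10^-4 / 0.0245 = 0.0181 mol/L
[OCl^-]_original = 0.0181 × 500.0/4.96 = 1.82 mol/L

1.82 mol/L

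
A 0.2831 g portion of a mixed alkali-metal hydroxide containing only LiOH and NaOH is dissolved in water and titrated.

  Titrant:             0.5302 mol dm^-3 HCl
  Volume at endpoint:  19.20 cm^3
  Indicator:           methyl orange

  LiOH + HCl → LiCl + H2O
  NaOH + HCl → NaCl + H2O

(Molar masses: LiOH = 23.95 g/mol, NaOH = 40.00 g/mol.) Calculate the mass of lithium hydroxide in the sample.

n(HCl) = 0.01920 × 0.5302 = 0.01018 mol
Let x = n(LiOH), y = n(NaOH).
Titrant: 1x + 1y = 0.01018;  mass: 23.95x + 40.00y = 0.2831
Solving, x = 7.732 × 10^-3 mol, y = 2.448 × 10^-3 mol
mass of LiOH = 7.732 × 10^-3 × 23.95 = 0.1852 g

0.1852 g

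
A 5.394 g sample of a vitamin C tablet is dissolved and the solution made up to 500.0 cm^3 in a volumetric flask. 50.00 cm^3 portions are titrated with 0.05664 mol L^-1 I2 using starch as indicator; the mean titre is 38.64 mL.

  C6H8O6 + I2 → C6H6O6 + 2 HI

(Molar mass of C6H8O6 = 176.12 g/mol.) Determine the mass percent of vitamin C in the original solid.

n(I2) per titration = 0.03864 × 0.05664 = 2.189 × 10^-3 mol
n(C6H8O6) in each aliquot = 2.189 × 10^-3 mol (1:1 ratio)
n(C6H8O6) in the whole flask = 2.189 × 10^-3 × 500.0/50.00 = 0.02189 mol
mass of C6H8O6 = 0.02189 × 176.12 = 3.855 g
% C6H8O6 = 3.855 / 5.394 × 100 = 71.46 %

71.46 %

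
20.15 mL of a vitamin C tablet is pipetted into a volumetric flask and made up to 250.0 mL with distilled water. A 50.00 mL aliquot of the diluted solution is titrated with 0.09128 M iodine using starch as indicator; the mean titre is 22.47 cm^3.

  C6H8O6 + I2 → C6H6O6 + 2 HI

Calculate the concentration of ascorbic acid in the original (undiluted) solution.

0.5089 M

n(I2) = 0.02247 × 0.09128 = 2.051 × 10^-3 mol
n(C6H8O6) in the aliquot = 2.051 × 10^-3 mol (1:1 ratio)
[C6H8O6]_dilute = 2.051 × 10^-3 / 0.05000 = 0.04102 mol/L
Dilution factor = 250.0 / 20.15 = 12.41
[C6H8O6]_stock = 0.04102 × 12.41 = 0.5089 mol/L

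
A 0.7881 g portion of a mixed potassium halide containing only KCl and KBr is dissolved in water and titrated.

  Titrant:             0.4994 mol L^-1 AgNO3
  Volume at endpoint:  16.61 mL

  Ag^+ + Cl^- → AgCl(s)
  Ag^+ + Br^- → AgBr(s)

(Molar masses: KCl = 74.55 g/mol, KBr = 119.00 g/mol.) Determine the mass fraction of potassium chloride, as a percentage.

n(AgNO3) = 0.01661 × 0.4994 = 8.295 × 10^-3 mol
Let x = n(KCl), y = n(KBr).
Titrant: 1x + 1y = 8.295 × 10^-3;  mass: 74.55x + 119.00y = 0.7881
Solving, x = 4.477 × 10^-3 mol, y = 3.818 × 10^-3 mol
mass of KCl = 4.477 × 10^-3 × 74.55 = 0.3338 g
% KCl = 0.3338 / 0.7881 × 100 = 42.35 %

42.35 %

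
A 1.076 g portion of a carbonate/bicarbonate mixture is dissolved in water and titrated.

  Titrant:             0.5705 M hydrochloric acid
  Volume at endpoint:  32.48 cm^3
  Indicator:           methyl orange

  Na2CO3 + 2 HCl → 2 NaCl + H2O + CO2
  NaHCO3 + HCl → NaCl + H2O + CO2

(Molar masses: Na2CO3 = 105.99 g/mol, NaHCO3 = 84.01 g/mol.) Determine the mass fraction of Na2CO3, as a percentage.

76.33 %

n(HCl) = 0.03248 × 0.5705 = 0.01853 mol
Let x = n(Na2CO3), y = n(NaHCO3).
Titrant: 2x + 1y = 0.01853;  mass: 105.99x + 84.01y = 1.076
Solving, x = 7.749 × 10^-3 mol, y = 3.031 × 10^-3 mol
mass of Na2CO3 = 7.749 × 10^-3 × 105.99 = 0.8214 g
% Na2CO3 = 0.8214 / 1.076 × 100 = 76.33 %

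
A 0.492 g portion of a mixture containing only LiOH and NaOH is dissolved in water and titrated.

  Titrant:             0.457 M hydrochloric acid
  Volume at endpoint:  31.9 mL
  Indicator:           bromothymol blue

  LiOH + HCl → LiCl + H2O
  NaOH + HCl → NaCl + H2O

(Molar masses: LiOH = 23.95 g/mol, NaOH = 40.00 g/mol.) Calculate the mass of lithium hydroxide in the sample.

n(HCl) = 0.0319 × 0.457 = 0.0146 mol
Let x = n(LiOH), y = n(NaOH).
Titrant: 1x + 1y = 0.0146;  mass: 23.95x + 40.00y = 0.492
Solving, x = 5.68 × 10^-3 mol, y = 8.90 × 10^-3 mol
mass of LiOH = 5.68 × 10^-3 × 23.95 = 0.136 g

0.136 g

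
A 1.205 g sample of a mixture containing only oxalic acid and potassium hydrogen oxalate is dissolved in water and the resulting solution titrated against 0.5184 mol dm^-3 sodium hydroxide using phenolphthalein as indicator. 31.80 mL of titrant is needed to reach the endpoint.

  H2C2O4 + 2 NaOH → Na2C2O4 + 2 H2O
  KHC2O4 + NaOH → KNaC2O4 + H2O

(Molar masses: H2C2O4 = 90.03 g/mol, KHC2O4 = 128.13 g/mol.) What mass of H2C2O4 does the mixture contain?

n(NaOH) = 0.03180 × 0.5184 = 0.01649 mol
Let x = n(H2C2O4), y = n(KHC2O4).
Titrant: 2x + 1y = 0.01649;  mass: 90.03x + 128.13y = 1.205
Solving, x = 5.458 × 10^-3 mol, y = 5.570 × 10^-3 mol
mass of H2C2O4 = 5.458 × 10^-3 × 90.03 = 0.4914 g

0.4914 g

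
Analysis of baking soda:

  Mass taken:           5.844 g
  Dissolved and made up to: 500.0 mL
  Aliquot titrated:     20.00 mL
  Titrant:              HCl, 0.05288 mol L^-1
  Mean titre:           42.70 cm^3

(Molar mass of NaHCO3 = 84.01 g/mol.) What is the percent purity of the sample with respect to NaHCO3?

81.15 %

NaHCO3 + HCl → NaCl + H2O + CO2
n(HCl) per titration = 0.04270 × 0.05288 = 2.258 × 10^-3 mol
n(NaHCO3) in each aliquot = 2.258 × 10^-3 mol (1:1 ratio)
n(NaHCO3) in the whole flask = 2.258 × 10^-3 × 500.0/20.00 = 0.05645 mol
mass of NaHCO3 = 0.05645 × 84.01 = 4.742 g
% NaHCO3 = 4.742 / 5.844 × 100 = 81.15 %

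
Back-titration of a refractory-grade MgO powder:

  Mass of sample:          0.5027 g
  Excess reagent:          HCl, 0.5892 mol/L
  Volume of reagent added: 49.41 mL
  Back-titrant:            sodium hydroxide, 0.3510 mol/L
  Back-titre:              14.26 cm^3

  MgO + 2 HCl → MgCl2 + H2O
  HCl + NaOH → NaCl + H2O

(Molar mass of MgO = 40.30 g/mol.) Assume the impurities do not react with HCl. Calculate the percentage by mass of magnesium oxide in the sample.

n(HCl) added = 0.04941 × 0.5892 = 0.02911 mol
n(NaOH) used in back-titration = 0.01426 × 0.3510 = 5.005 × 10^-3 mol
n(HCl) left over = 5.005 × 10^-3 mol (1:1 ratio)
n(HCl) consumed by analyte = 0.02911 − 5.005 × 10^-3 = 0.02411 mol
From the 1:2 ratio, n(MgO) = 1/2 × 0.02411 = 0.01205 mol
mass of MgO = 0.01205 × 40.30 = 0.4858 g
% MgO = 0.4858 / 0.5027 × 100 = 96.63 %

96.63 %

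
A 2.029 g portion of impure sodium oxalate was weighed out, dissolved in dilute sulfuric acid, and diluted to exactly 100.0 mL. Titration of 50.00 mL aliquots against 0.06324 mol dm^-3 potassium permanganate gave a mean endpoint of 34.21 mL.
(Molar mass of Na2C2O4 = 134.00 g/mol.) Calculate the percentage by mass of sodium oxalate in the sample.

71.44 %

2 MnO4^- + 5 C2O4^2- + 16 H^+ → 2 Mn^2+ + 10 CO2 + 8 H2O
n(KMnO4) per titration = 0.03421 × 0.06324 = 2.163 × 10^-3 mol
From the 5:2 ratio, n(Na2C2O4) in each aliquot = 5/2 × 2.163 × 10^-3 = 5.409 × 10^-3 mol
n(Na2C2O4) in the whole flask = 5.409 × 10^-3 × 100.0/50.00 = 0.01082 mol
mass of Na2C2O4 = 0.01082 × 134.00 = 1.450 g
% Na2C2O4 = 1.450 / 2.029 × 100 = 71.44 %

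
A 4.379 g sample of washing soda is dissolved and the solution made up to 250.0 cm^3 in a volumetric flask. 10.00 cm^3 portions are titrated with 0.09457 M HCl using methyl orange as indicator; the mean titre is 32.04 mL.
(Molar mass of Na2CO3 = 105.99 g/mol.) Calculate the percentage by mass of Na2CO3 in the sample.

Na2CO3 + 2 HCl → 2 NaCl + H2O + CO2
n(HCl) per titration = 0.03204 × 0.09457 = 3.030 × 10^-3 mol
From the 1:2 ratio, n(Na2CO3) in each aliquot = 1/2 × 3.030 × 10^-3 = 1.515 × 10^-3 mol
n(Na2CO3) in the whole flask = 1.515 × 10^-3 × 250.0/10.00 = 0.03788 mol
mass of Na2CO3 = 0.03788 × 105.99 = 4.014 g
% Na2CO3 = 4.014 / 4.379 × 100 = 91.67 %

91.67 %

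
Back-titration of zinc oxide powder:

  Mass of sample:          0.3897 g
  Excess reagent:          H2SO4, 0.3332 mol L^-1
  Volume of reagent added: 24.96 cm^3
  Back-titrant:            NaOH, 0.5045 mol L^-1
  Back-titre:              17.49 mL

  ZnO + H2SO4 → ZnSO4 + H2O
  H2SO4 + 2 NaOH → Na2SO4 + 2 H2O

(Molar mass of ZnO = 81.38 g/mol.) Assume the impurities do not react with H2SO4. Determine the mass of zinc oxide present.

n(H2SO4) added = 0.02496 × 0.3332 = 8.317 × 10^-3 mol
n(NaOH) used in back-titration = 0.01749 × 0.5045 = 8.824 × 10^-3 mol
From the 1:2 ratio, n(H2SO4) left over = 1/2 × 8.824 × 10^-3 = 4.412 × 10^-3 mol
n(H2SO4) consumed by analyte = 8.317 × 10^-3 − 4.412 × 10^-3 = 3.905 × 10^-3 mol
n(ZnO) = 3.905 × 10^-3 mol (1:1 ratio)
mass of ZnO = 3.905 × 10^-3 × 81.38 = 0.3178 g

0.3178 g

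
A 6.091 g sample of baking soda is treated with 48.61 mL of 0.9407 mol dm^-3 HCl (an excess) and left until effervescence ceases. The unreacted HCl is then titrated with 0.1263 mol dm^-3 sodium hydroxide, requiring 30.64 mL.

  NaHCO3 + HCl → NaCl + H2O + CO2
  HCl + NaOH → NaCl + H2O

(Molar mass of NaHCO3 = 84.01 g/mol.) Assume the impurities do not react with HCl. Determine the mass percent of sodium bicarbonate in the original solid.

n(HCl) added = 0.04861 × 0.9407 = 0.04573 mol
n(NaOH) used in back-titration = 0.03064 × 0.1263 = 3.870 × 10^-3 mol
n(HCl) left over = 3.870 × 10^-3 mol (1:1 ratio)
n(HCl) consumed by analyte = 0.04573 − 3.870 × 10^-3 = 0.04186 mol
n(NaHCO3) = 0.04186 mol (1:1 ratio)
mass of NaHCO3 = 0.04186 × 84.01 = 3.516 g
% NaHCO3 = 3.516 / 6.091 × 100 = 57.73 %

57.73 %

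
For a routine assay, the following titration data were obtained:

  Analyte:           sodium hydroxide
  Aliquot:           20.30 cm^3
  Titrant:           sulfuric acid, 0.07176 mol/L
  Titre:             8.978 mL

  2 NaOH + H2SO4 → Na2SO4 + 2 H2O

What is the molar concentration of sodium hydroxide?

n(H2SO4) = 0.008978 L × 0.07176 mol/L = 6.443 × 10^-4 mol
From the 2:1 mole ratio, n(NaOH) = 2/1 × 6.443 × 10^-4 = 1.289 × 10^-3 mol
[NaOH] = 1.289 × 10^-3 mol / 0.02030 L = 0.06347 mol/L

0.06347 mol/L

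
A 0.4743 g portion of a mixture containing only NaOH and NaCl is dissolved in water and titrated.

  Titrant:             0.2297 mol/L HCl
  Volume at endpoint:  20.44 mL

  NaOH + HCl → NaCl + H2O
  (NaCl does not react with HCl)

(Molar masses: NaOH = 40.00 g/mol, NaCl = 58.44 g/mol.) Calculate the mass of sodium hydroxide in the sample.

n(HCl) = 0.02044 × 0.2297 = 4.695 × 10^-3 mol
Let x = n(NaOH), y = n(NaCl).
Titrant: 1x = 4.695 × 10^-3;  mass: 40.00x + 58.44y = 0.4743
Solving, x = 4.695 × 10^-3 mol, y = 4.902 × 10^-3 mol
mass of NaOH = 4.695 × 10^-3 × 40.00 = 0.1878 g

0.1878 g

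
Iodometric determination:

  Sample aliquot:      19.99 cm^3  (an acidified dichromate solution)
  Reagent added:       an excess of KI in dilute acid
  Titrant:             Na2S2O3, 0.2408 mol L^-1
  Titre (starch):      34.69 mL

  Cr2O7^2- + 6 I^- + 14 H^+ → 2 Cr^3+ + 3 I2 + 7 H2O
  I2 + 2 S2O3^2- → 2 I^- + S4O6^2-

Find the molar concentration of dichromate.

0.06965 mol/L

n(S2O3^2-) = 0.03469 × 0.2408 = 8.353 × 10^-3 mol
n(I2) = n(S2O3^2-)/2 = 4.177 × 10^-3 mol
From the 1:3 ratio, n(Cr2O7^2-) in the aliquot = 1/3 × 4.177 × 10^-3 = 1.392 × 10^-3 mol
[Cr2O7^2-] = 1.392 × 10^-3 / 0.01999 = 0.06965 mol/L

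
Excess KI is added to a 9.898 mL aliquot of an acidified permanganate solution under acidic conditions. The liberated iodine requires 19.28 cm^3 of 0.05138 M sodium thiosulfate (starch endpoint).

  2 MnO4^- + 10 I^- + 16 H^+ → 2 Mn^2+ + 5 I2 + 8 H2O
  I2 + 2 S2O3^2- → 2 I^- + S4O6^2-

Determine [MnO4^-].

n(S2O3^2-) = 0.01928 × 0.05138 = 9.906 × 10^-4 mol
n(I2) = n(S2O3^2-)/2 = 4.953 × 10^-4 mol
From the 2:5 ratio, n(MnO4^-) in the aliquot = 2/5 × 4.953 × 10^-4 = 1.981 × 10^-4 mol
[MnO4^-] = 1.981 × 10^-4 / 0.009898 = 0.02002 mol/L

0.02002 M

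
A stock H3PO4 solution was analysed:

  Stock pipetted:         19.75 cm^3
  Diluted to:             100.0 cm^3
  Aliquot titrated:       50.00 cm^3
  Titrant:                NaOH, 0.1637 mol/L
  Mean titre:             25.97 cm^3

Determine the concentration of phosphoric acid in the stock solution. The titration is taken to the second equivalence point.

0.2153 mol/L

H3PO4 + 2 NaOH → Na2HPO4 + 2 H2O
n(NaOH) = 0.02597 × 0.1637 = 4.251 × 10^-3 mol
From the 1:2 ratio, n(H3PO4) in the aliquot = 1/2 × 4.251 × 10^-3 = 2.126 × 10^-3 mol
[H3PO4]_dilute = 2.126 × 10^-3 / 0.05000 = 0.04251 mol/L
Dilution factor = 100.0 / 19.75 = 5.063
[H3PO4]_stock = 0.04251 × 5.063 = 0.2153 mol/L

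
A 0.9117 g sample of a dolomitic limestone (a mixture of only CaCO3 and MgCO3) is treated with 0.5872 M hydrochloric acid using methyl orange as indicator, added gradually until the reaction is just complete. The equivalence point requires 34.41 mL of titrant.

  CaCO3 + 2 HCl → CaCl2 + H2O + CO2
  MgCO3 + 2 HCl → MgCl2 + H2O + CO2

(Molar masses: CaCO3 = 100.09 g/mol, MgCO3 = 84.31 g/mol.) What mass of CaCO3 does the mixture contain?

0.3802 g

n(HCl) = 0.03441 × 0.5872 = 0.02021 mol
Let x = n(CaCO3), y = n(MgCO3).
Titrant: 2x + 2y = 0.02021;  mass: 100.09x + 84.31y = 0.9117
Solving, x = 3.798 × 10^-3 mol, y = 6.305 × 10^-3 mol
mass of CaCO3 = 3.798 × 10^-3 × 100.09 = 0.3802 g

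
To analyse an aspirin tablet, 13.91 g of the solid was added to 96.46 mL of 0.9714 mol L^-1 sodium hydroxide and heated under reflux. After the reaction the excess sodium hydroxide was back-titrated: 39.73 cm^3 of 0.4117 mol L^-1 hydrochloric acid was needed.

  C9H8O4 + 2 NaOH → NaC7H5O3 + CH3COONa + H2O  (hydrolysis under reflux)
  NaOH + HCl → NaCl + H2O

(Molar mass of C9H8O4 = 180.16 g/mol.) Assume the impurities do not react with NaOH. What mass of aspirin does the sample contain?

6.967 g

n(NaOH) added = 0.09646 × 0.9714 = 0.09370 mol
n(HCl) used in back-titration = 0.03973 × 0.4117 = 0.01636 mol
n(NaOH) left over = 0.01636 mol (1:1 ratio)
n(NaOH) consumed by analyte = 0.09370 − 0.01636 = 0.07734 mol
From the 1:2 ratio, n(C9H8O4) = 1/2 × 0.07734 = 0.03867 mol
mass of C9H8O4 = 0.03867 × 180.16 = 6.967 g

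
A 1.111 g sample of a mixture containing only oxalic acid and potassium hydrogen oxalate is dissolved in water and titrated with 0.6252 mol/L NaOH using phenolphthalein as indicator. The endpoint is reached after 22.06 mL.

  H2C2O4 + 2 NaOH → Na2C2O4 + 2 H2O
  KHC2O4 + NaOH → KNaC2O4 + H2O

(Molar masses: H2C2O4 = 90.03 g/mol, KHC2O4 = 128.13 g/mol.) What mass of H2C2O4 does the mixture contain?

0.3554 g

n(NaOH) = 0.02206 × 0.6252 = 0.01379 mol
Let x = n(H2C2O4), y = n(KHC2O4).
Titrant: 2x + 1y = 0.01379;  mass: 90.03x + 128.13y = 1.111
Solving, x = 3.947 × 10^-3 mol, y = 5.897 × 10^-3 mol
mass of H2C2O4 = 3.947 × 10^-3 × 90.03 = 0.3554 g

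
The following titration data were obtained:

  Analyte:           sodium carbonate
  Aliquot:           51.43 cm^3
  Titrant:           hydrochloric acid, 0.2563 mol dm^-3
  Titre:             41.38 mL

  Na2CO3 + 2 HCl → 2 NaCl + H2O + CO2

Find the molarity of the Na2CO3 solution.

n(HCl) = 0.04138 L × 0.2563 mol/L = 0.01061 mol
From the 1:2 mole ratio, n(Na2CO3) = 1/2 × 0.01061 = 5.303 × 10^-3 mol
[Na2CO3] = 5.303 × 10^-3 mol / 0.05143 L = 0.1031 mol/L

0.1031 mol/L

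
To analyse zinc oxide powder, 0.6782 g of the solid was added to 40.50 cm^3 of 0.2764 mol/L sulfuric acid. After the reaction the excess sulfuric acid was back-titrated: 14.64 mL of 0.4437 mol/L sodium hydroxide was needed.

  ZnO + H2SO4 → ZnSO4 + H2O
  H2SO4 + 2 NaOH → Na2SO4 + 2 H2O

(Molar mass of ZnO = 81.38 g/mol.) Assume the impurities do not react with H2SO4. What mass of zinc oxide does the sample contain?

n(H2SO4) added = 0.04050 × 0.2764 = 0.01119 mol
n(NaOH) used in back-titration = 0.01464 × 0.4437 = 6.496 × 10^-3 mol
From the 1:2 ratio, n(H2SO4) left over = 1/2 × 6.496 × 10^-3 = 3.248 × 10^-3 mol
n(H2SO4) consumed by analyte = 0.01119 − 3.248 × 10^-3 = 7.946 × 10^-3 mol
n(ZnO) = 7.946 × 10^-3 mol (1:1 ratio)
mass of ZnO = 7.946 × 10^-3 × 81.38 = 0.6467 g

0.6467 g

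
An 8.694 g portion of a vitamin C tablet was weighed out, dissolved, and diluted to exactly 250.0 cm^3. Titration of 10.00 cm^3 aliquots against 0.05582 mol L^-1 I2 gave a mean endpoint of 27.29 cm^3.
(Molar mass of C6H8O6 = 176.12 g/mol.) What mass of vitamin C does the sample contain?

C6H8O6 + I2 → C6H6O6 + 2 HI
n(I2) per titration = 0.02729 × 0.05582 = 1.523 × 10^-3 mol
n(C6H8O6) in each aliquot = 1.523 × 10^-3 mol (1:1 ratio)
n(C6H8O6) in the whole flask = 1.523 × 10^-3 × 250.0/10.00 = 0.03808 mol
mass of C6H8O6 = 0.03808 × 176.12 = 6.707 g

6.707 g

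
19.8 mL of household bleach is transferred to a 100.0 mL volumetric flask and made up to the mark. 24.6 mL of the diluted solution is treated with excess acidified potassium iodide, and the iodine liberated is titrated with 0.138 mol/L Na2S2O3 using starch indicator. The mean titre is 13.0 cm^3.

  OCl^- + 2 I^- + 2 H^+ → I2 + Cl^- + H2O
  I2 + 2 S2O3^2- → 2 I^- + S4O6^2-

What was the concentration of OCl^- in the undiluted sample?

0.184 mol/L

n(S2O3^2-) = 0.0130 × 0.138 = 1.79 × 10^-3 mol
n(I2) = n(S2O3^2-)/2 = 8.97 × 10^-4 mol
n(OCl^-) in the aliquot = 8.97 × 10^-4 mol (1:1 ratio)
[OCl^-]_dilute = 8.97 × 10^-4 / 0.0246 = 0.0365 mol/L
[OCl^-]_original = 0.0365 × 100.0/19.8 = 0.184 mol/L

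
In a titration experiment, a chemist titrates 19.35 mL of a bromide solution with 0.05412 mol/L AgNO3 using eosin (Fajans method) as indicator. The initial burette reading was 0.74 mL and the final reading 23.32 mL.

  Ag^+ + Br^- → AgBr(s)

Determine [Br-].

0.06315 mol/L

n(AgNO3) = 0.02258 L × 0.05412 mol/L = 1.222 × 10^-3 mol
n(Br-) = 1.222 × 10^-3 mol (1:1 mole ratio)
[Br-] = 1.222 × 10^-3 mol / 0.01935 L = 0.06315 mol/L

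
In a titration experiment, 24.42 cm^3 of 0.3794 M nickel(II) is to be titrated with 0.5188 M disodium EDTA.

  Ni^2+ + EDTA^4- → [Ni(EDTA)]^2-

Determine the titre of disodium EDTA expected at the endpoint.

n(Ni2+) = 0.02442 L × 0.3794 mol/L = 9.265 × 10^-3 mol
n(EDTA) = 9.265 × 10^-3 mol (1:1 stoichiometry)
V(EDTA) = 9.265 × 10^-3 mol / 0.5188 mol/L = 0.01786 L = 17.86 mL

17.86 mL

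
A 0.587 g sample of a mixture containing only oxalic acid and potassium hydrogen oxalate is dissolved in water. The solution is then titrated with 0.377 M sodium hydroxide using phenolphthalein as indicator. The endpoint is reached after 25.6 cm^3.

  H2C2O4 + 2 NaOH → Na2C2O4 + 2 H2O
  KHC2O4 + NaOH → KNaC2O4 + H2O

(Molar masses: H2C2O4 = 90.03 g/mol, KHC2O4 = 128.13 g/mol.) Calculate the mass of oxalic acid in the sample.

n(NaOH) = 0.0256 × 0.377 = 9.65 × 10^-3 mol
Let x = n(H2C2O4), y = n(KHC2O4).
Titrant: 2x + 1y = 9.65 × 10^-3;  mass: 90.03x + 128.13y = 0.587
Solving, x = 3.91 × 10^-3 mol, y = 1.84 × 10^-3 mol
mass of H2C2O4 = 3.91 × 10^-3 × 90.03 = 0.352 g

0.352 g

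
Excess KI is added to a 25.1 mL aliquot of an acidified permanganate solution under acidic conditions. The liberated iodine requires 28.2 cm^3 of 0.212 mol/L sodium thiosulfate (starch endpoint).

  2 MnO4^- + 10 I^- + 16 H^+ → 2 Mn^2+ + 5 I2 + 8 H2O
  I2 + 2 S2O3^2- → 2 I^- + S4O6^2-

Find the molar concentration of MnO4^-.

n(S2O3^2-) = 0.0282 × 0.212 = 5.98 × 10^-3 mol
n(I2) = n(S2O3^2-)/2 = 2.99 × 10^-3 mol
From the 2:5 ratio, n(MnO4^-) in the aliquot = 2/5 × 2.99 × 10^-3 = 1.20 × 10^-3 mol
[MnO4^-] = 1.20 × 10^-3 / 0.0251 = 0.0476 mol/L

0.0476 mol/L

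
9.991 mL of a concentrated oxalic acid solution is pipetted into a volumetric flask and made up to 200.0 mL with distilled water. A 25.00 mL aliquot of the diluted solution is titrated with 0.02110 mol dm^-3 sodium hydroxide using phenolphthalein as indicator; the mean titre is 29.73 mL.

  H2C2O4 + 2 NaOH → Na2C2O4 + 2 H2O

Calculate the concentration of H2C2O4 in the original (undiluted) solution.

n(NaOH) = 0.02973 × 0.02110 = 6.273 × 10^-4 mol
From the 1:2 ratio, n(H2C2O4) in the aliquot = 1/2 × 6.273 × 10^-4 = 3.137 × 10^-4 mol
[H2C2O4]_dilute = 3.137 × 10^-4 / 0.02500 = 0.01255 mol/L
Dilution factor = 200.0 / 9.991 = 20.02
[H2C2O4]_stock = 0.01255 × 20.02 = 0.2511 mol/L

0.2511 mol/L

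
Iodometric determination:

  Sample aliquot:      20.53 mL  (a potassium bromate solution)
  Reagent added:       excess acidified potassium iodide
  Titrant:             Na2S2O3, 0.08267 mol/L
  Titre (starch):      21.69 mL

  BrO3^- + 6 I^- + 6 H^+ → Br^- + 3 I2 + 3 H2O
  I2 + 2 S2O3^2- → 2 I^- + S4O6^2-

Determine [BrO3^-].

0.01456 mol/L

n(S2O3^2-) = 0.02169 × 0.08267 = 1.793 × 10^-3 mol
n(I2) = n(S2O3^2-)/2 = 8.966 × 10^-4 mol
From the 1:3 ratio, n(BrO3^-) in the aliquot = 1/3 × 8.966 × 10^-4 = 2.989 × 10^-4 mol
[BrO3^-] = 2.989 × 10^-4 / 0.02053 = 0.01456 mol/L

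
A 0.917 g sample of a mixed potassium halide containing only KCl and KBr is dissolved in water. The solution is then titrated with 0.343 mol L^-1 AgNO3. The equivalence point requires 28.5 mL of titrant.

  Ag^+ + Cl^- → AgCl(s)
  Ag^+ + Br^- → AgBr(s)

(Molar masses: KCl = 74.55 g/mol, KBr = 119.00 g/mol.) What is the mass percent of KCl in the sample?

n(AgNO3) = 0.0285 × 0.343 = 9.78 × 10^-3 mol
Let x = n(KCl), y = n(KBr).
Titrant: 1x + 1y = 9.78 × 10^-3;  mass: 74.55x + 119.00y = 0.917
Solving, x = 5.54 × 10^-3 mol, y = 4.23 × 10^-3 mol
mass of KCl = 5.54 × 10^-3 × 74.55 = 0.413 g
% KCl = 0.413 / 0.917 × 100 = 45.0 %

45.0 %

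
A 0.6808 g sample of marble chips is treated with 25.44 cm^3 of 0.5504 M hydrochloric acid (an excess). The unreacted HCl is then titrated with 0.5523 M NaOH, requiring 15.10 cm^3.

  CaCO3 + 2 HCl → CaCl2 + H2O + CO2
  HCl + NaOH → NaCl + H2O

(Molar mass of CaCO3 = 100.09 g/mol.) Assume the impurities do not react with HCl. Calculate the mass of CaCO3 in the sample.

n(HCl) added = 0.02544 × 0.5504 = 0.01400 mol
n(NaOH) used in back-titration = 0.01510 × 0.5523 = 8.340 × 10^-3 mol
n(HCl) left over = 8.340 × 10^-3 mol (1:1 ratio)
n(HCl) consumed by analyte = 0.01400 − 8.340 × 10^-3 = 5.662 × 10^-3 mol
From the 1:2 ratio, n(CaCO3) = 1/2 × 5.662 × 10^-3 = 2.831 × 10^-3 mol
mass of CaCO3 = 2.831 × 10^-3 × 100.09 = 0.2834 g

0.2834 g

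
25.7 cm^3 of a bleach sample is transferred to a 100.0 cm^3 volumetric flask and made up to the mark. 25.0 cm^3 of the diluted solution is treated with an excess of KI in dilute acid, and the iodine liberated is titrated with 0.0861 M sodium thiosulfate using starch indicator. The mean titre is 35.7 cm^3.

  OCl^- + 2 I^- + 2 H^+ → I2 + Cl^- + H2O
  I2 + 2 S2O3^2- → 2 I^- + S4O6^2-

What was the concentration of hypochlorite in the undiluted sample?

0.239 M

n(S2O3^2-) = 0.0357 × 0.0861 = 3.07 × 10^-3 mol
n(I2) = n(S2O3^2-)/2 = 1.54 × 10^-3 mol
n(OCl^-) in the aliquot = 1.54 × 10^-3 mol (1:1 ratio)
[OCl^-]_dilute = 1.54 × 10^-3 / 0.0250 = 0.0615 mol/L
[OCl^-]_original = 0.0615 × 100.0/25.7 = 0.239 mol/L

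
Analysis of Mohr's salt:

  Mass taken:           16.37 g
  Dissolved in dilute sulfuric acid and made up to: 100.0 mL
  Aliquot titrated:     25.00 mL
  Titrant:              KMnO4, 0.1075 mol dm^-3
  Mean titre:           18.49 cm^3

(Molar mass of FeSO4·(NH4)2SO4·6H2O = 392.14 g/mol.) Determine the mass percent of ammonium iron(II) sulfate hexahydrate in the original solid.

MnO4^- + 5 Fe^2+ + 8 H^+ → Mn^2+ + 5 Fe^3+ + 4 H2O
n(KMnO4) per titration = 0.01849 × 0.1075 = 1.988 × 10^-3 mol
From the 5:1 ratio, n(FeSO4·(NH4)2SO4·6H2O) in each aliquot = 5/1 × 1.988 × 10^-3 = 9.938 × 10^-3 mol
n(FeSO4·(NH4)2SO4·6H2O) in the whole flask = 9.938 × 10^-3 × 100.0/25.00 = 0.03975 mol
mass of FeSO4·(NH4)2SO4·6H2O = 0.03975 × 392.14 = 15.59 g
% FeSO4·(NH4)2SO4·6H2O = 15.59 / 16.37 × 100 = 95.23 %

95.23 %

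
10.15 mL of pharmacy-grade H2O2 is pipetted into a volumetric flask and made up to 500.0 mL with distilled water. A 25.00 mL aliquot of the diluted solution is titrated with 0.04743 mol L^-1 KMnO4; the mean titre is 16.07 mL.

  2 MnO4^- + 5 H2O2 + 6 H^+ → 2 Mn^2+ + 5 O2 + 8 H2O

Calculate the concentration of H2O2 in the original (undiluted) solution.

n(KMnO4) = 0.01607 × 0.04743 = 7.622 × 10^-4 mol
From the 5:2 ratio, n(H2O2) in the aliquot = 5/2 × 7.622 × 10^-4 = 1.906 × 10^-3 mol
[H2O2]_dilute = 1.906 × 10^-3 / 0.02500 = 0.07622 mol/L
Dilution factor = 500.0 / 10.15 = 49.26
[H2O2]_stock = 0.07622 × 49.26 = 3.755 mol/L

3.755 mol/L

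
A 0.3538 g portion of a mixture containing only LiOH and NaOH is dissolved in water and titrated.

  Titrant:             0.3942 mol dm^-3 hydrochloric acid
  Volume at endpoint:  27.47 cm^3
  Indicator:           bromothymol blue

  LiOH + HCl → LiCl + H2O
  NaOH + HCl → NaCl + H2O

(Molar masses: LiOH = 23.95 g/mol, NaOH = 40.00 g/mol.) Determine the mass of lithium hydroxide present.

0.1184 g

n(HCl) = 0.02747 × 0.3942 = 0.01083 mol
Let x = n(LiOH), y = n(NaOH).
Titrant: 1x + 1y = 0.01083;  mass: 23.95x + 40.00y = 0.3538
Solving, x = 4.944 × 10^-3 mol, y = 5.885 × 10^-3 mol
mass of LiOH = 4.944 × 10^-3 × 23.95 = 0.1184 g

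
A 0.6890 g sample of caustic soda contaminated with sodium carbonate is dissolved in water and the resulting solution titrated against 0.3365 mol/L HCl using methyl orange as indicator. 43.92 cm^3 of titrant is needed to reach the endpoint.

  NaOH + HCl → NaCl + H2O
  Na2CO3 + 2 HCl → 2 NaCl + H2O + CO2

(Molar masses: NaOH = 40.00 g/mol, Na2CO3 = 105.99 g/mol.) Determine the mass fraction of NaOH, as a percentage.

42.09 %

n(HCl) = 0.04392 × 0.3365 = 0.01478 mol
Let x = n(NaOH), y = n(Na2CO3).
Titrant: 1x + 2y = 0.01478;  mass: 40.00x + 105.99y = 0.6890
Solving, x = 7.250 × 10^-3 mol, y = 3.764 × 10^-3 mol
mass of NaOH = 7.250 × 10^-3 × 40.00 = 0.2900 g
% NaOH = 0.2900 / 0.6890 × 100 = 42.09 %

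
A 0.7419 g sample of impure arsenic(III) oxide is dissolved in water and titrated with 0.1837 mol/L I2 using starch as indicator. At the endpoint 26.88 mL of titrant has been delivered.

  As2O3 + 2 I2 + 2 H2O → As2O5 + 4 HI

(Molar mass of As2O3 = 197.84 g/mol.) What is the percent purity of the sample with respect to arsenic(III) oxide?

65.84 %

n(I2) = 0.02688 L × 0.1837 mol/L = 4.938 × 10^-3 mol
From the 1:2 ratio, n(As2O3) = 1/2 × 4.938 × 10^-3 = 2.469 × 10^-3 mol
mass of As2O3 = 2.469 × 10^-3 × 197.84 g/mol = 0.4885 g
% As2O3 = 0.4885 / 0.7419 × 100 = 65.84 %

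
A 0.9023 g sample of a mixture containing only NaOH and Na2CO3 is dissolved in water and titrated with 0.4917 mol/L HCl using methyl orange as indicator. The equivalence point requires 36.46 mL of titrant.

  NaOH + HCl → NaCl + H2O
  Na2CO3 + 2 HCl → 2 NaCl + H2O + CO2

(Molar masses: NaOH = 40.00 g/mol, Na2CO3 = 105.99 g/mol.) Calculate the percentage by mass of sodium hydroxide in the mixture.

n(HCl) = 0.03646 × 0.4917 = 0.01793 mol
Let x = n(NaOH), y = n(Na2CO3).
Titrant: 1x + 2y = 0.01793;  mass: 40.00x + 105.99y = 0.9023
Solving, x = 3.675 × 10^-3 mol, y = 7.126 × 10^-3 mol
mass of NaOH = 3.675 × 10^-3 × 40.00 = 0.1470 g
% NaOH = 0.1470 / 0.9023 × 100 = 16.29 %

16.29 %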